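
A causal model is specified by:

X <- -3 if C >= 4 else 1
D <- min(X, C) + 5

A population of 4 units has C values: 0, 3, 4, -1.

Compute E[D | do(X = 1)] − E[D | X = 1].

0.25

do(X=1) breaks X's dependence on C. With X=1 fixed, D across the units is 5, 6, 6, 4, mean 5.25.
E[D|X=1] averages over only the 3 units with X=1 (C = 0, 3, -1): D = 5, 6, 4, mean 5.
Difference = 5.25 − 5 = 0.25.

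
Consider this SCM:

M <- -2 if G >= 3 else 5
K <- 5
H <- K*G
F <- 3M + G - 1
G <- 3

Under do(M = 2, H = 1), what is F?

8

Setting M = 2, H = 1 by intervention discards those variables' equations.
F = 3M + G - 1  [with M=2, G=3]  = 8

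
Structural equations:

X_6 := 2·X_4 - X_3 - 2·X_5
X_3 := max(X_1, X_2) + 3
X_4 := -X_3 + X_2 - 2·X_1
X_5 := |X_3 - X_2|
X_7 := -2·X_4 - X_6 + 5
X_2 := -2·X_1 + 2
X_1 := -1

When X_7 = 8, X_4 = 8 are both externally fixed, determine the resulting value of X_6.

3

Setting X_7 = 8, X_4 = 8 by intervention discards those variables' equations.
X_2 = -2·X_1 + 2  [with X_1=-1]  = 4
X_3 = max(X_1, X_2) + 3  [with X_1=-1, X_2=4]  = 7
X_5 = |X_3 - X_2|  [with X_3=7, X_2=4]  = 3
X_6 = 2·X_4 - X_3 - 2·X_5  [with X_4=8, X_3=7, X_5=3]  = 3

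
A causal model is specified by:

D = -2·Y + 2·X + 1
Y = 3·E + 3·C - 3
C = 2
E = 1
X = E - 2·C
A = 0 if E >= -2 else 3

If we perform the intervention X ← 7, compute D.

do(X=7) replaces the equation X = E - 2·C with the constant X = 7.
Y = 3·E + 3·C - 3  [with E=1, C=2]  = 6
D = -2·Y + 2·X + 1  [with Y=6, X=7]  = 3

3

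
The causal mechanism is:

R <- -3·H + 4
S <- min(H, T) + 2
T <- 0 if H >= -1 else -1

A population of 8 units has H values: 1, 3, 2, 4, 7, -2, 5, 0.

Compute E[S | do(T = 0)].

The intervention sets T=0 in all 8 units regardless of H. Recomputing S per unit gives 2, 2, 2, 2, 2, 0, 2, 2; average 1.75.

1.75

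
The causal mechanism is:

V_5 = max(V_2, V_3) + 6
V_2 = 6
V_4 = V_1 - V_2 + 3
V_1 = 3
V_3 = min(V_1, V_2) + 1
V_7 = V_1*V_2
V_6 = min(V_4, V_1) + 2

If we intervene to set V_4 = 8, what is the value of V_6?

Under do(V_4=8), the mechanism V_4 = V_1 - V_2 + 3 is discarded; V_4 is fixed at 8.
V_6 = min(V_4, V_1) + 2  [with V_4=8, V_1=3]  = 5

5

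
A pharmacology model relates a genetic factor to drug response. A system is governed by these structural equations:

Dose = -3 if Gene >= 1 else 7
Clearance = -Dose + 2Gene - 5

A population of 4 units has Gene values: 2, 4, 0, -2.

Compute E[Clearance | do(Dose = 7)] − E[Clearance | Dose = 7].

Every unit gets Dose=7 under the intervention. Clearance values become -8, -4, -12, -16; E[Clearance|do(Dose=7)] = -10.
Observing Dose=7 restricts to units where Dose's equation naturally yields 7: Gene ∈ {0, -2}. In that subpopulation Clearance = -12, -16, mean -14.
Difference = -10 − (-14) = 4.

4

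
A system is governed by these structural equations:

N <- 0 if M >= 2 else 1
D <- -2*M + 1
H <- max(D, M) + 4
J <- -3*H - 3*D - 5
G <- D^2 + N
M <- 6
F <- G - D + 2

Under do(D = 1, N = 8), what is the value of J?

-38

The joint intervention fixes D = 1, N = 8, removing each variable's own equation.
H = max(D, M) + 4  [with D=1, M=6]  = 10
J = -3*H - 3*D - 5  [with H=10, D=1]  = -38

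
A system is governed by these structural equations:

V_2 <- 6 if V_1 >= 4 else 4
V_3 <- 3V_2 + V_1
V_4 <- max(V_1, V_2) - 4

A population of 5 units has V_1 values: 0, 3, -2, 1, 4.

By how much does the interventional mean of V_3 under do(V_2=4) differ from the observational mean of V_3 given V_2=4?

0.7

Under do(V_2=4), V_2's equation is replaced by V_2=4 for every unit. Per-unit V_3: 12, 15, 10, 13, 16. Mean = 13.2.
E[V_3|V_2=4] averages over only the 4 units with V_2=4 (V_1 = 0, 3, -2, 1): V_3 = 12, 15, 10, 13, mean 12.5.
Difference = 13.2 − 12.5 = 0.7.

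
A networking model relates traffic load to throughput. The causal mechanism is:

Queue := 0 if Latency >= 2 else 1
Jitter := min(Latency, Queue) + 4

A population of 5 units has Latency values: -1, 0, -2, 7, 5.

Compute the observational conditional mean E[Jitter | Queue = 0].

4

Conditioning on Queue=0 selects the 2 unit(s) with Latency ∈ {7, 5}. Their Jitter values: 4, 4. Mean = 4.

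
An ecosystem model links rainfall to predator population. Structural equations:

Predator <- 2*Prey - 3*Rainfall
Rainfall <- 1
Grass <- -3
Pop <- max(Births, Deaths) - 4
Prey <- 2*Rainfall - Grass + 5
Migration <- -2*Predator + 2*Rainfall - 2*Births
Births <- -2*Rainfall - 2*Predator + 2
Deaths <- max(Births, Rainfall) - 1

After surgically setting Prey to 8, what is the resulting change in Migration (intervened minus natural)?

The intervention breaks the incoming arrows to Prey: Prey <- 2*Rainfall - Grass + 5 no longer applies, and Prey = 8.
Predator = 2*Prey - 3*Rainfall  [with Prey=8, Rainfall=1]  = 13
Births = -2*Rainfall - 2*Predator + 2  [with Rainfall=1, Predator=13]  = -26
Migration = -2*Predator + 2*Rainfall - 2*Births  [with Predator=13, Rainfall=1, Births=-26]  = 28
Without intervention: Prey = 2*Rainfall - Grass + 5  [with Rainfall=1, Grass=-3]  = 10; Predator = 2*Prey - 3*Rainfall  [with Prey=10, Rainfall=1]  = 17; Births = -2*Rainfall - 2*Predator + 2  [with Rainfall=1, Predator=17]  = -34; Migration = -2*Predator + 2*Rainfall - 2*Births  [with Predator=17, Rainfall=1, Births=-34]  = 36.
Change = 28 − 36 = -8.

-8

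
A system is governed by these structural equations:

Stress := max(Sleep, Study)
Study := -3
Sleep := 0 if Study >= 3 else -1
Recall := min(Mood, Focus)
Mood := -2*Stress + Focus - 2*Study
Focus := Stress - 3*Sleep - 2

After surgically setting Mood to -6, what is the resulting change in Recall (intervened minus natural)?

-6

The intervention breaks the incoming arrows to Mood: Mood := -2*Stress + Focus - 2*Study no longer applies, and Mood = -6.
Sleep = 0 if Study >= 3 else -1  [with Study=-3]  = -1
Stress = max(Sleep, Study)  [with Sleep=-1, Study=-3]  = -1
Focus = Stress - 3*Sleep - 2  [with Stress=-1, Sleep=-1]  = 0
Recall = min(Mood, Focus)  [with Mood=-6, Focus=0]  = -6
Without intervention: Sleep = 0 if Study >= 3 else -1  [with Study=-3]  = -1; Stress = max(Sleep, Study)  [with Sleep=-1, Study=-3]  = -1; Focus = Stress - 3*Sleep - 2  [with Stress=-1, Sleep=-1]  = 0; Mood = -2*Stress + Focus - 2*Study  [with Stress=-1, Focus=0, Study=-3]  = 8; Recall = min(Mood, Focus)  [with Mood=8, Focus=0]  = 0.
Change = -6 − 0 = -6.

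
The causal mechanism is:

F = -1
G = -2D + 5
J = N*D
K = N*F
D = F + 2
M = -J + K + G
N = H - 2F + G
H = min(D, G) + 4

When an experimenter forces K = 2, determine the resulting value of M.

-5

Intervening sets K = 2 and removes its equation (K = N*F).
D = F + 2  [with F=-1]  = 1
G = -2D + 5  [with D=1]  = 3
H = min(D, G) + 4  [with D=1, G=3]  = 5
N = H - 2F + G  [with H=5, F=-1, G=3]  = 10
J = N*D  [with N=10, D=1]  = 10
M = -J + K + G  [with J=10, K=2, G=3]  = -5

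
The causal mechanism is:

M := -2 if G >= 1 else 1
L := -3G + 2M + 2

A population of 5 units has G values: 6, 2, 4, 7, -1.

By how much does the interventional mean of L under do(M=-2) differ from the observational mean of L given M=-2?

3.45

do(M=-2) breaks M's dependence on G. With M=-2 fixed, L across the units is -20, -8, -14, -23, 1, mean -12.8.
Conditioning on M=-2 selects the 4 unit(s) with G ∈ {6, 2, 4, 7}. Their L values: -20, -8, -14, -23. Mean = -16.25.
Difference = -12.8 − (-16.25) = 3.45.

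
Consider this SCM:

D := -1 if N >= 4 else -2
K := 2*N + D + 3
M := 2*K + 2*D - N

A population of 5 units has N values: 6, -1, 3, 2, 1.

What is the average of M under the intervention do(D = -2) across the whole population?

Under do(D=-2), D's equation is replaced by D=-2 for every unit. Per-unit M: 16, -5, 7, 4, 1. Mean = 4.6.

4.6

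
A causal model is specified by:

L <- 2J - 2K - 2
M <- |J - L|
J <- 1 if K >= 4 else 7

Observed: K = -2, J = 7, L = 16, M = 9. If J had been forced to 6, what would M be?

8

Under do(J=6), the mechanism J <- 1 if K >= 4 else 7 is discarded; J is fixed at 6.
L = 2J - 2K - 2  [with J=6, K=-2]  = 14
M = |J - L|  [with J=6, L=14]  = 8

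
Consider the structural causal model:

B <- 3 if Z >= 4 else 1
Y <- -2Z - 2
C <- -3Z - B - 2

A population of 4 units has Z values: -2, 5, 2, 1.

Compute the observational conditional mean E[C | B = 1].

Observing B=1 restricts to units where B's equation naturally yields 1: Z ∈ {-2, 2, 1}. In that subpopulation C = 3, -9, -6, mean -4.

-4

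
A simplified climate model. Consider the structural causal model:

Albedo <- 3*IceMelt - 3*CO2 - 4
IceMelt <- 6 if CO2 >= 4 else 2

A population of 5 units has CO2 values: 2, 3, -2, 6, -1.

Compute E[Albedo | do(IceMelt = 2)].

Under do(IceMelt=2), IceMelt's equation is replaced by IceMelt=2 for every unit. Per-unit Albedo: -4, -7, 8, -16, 5. Mean = -2.8.

-2.8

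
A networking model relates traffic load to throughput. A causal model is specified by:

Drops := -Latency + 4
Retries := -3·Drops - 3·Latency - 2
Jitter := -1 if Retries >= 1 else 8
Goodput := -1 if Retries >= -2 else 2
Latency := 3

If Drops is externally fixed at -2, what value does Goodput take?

do(Drops=-2) replaces the equation Drops := -Latency + 4 with the constant Drops = -2.
Retries = -3·Drops - 3·Latency - 2  [with Drops=-2, Latency=3]  = -5
Goodput = -1 if Retries >= -2 else 2  [with Retries=-5]  = 2

2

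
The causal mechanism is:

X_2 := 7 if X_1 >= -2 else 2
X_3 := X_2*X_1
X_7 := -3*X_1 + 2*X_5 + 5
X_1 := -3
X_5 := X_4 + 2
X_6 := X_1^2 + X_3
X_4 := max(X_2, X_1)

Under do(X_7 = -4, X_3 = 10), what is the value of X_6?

Setting X_7 = -4, X_3 = 10 by intervention discards those variables' equations.
X_6 = X_1^2 + X_3  [with X_1=-3, X_3=10]  = 19

19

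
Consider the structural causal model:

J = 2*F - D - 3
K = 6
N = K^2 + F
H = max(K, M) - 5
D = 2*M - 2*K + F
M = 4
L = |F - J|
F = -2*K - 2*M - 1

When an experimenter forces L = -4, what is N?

15

Intervening sets L = -4 and removes its equation (L = |F - J|).
Since N is not a descendant of the intervened variable, it is unaffected.
F = -2*K - 2*M - 1  [with K=6, M=4]  = -21
N = K^2 + F  [with K=6, F=-21]  = 15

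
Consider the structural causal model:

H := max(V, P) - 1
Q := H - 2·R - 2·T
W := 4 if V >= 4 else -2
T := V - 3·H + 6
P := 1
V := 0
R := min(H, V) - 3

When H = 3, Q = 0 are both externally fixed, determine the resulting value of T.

-3

The joint intervention fixes H = 3, Q = 0, removing each variable's own equation.
T = V - 3·H + 6  [with V=0, H=3]  = -3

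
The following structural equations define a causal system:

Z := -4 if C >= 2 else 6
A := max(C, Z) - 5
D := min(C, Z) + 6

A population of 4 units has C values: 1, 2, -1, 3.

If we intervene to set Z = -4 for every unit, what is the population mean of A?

The intervention sets Z=-4 in all 4 units regardless of C. Recomputing A per unit gives -4, -3, -6, -2; average -3.75.

-3.75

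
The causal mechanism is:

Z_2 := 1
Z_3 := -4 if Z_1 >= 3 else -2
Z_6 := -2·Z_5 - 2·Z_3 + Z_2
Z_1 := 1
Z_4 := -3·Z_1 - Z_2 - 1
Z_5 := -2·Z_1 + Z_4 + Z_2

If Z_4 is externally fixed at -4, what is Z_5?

Intervening sets Z_4 = -4 and removes its equation (Z_4 := -3·Z_1 - Z_2 - 1).
Z_5 = -2·Z_1 + Z_4 + Z_2  [with Z_1=1, Z_4=-4, Z_2=1]  = -5

-5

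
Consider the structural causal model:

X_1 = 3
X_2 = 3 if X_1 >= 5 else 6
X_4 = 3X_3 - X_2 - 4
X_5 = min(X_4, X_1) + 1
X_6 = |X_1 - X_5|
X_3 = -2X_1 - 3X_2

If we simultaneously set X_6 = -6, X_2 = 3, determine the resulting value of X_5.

-51

The joint intervention fixes X_6 = -6, X_2 = 3, removing each variable's own equation.
X_3 = -2X_1 - 3X_2  [with X_1=3, X_2=3]  = -15
X_4 = 3X_3 - X_2 - 4  [with X_3=-15, X_2=3]  = -52
X_5 = min(X_4, X_1) + 1  [with X_4=-52, X_1=3]  = -51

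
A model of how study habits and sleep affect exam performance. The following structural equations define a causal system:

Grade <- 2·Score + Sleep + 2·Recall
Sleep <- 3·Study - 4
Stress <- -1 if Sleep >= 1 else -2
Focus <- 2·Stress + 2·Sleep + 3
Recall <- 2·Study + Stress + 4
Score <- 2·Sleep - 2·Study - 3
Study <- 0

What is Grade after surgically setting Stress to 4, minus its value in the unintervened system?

The intervention breaks the incoming arrows to Stress: Stress <- -1 if Sleep >= 1 else -2 no longer applies, and Stress = 4.
Sleep = 3·Study - 4  [with Study=0]  = -4
Score = 2·Sleep - 2·Study - 3  [with Sleep=-4, Study=0]  = -11
Recall = 2·Study + Stress + 4  [with Study=0, Stress=4]  = 8
Grade = 2·Score + Sleep + 2·Recall  [with Score=-11, Sleep=-4, Recall=8]  = -10
Without intervention: Sleep = 3·Study - 4  [with Study=0]  = -4; Stress = -1 if Sleep >= 1 else -2  [with Sleep=-4]  = -2; Score = 2·Sleep - 2·Study - 3  [with Sleep=-4, Study=0]  = -11; Recall = 2·Study + Stress + 4  [with Study=0, Stress=-2]  = 2; Grade = 2·Score + Sleep + 2·Recall  [with Score=-11, Sleep=-4, Recall=2]  = -22.
Change = -10 − (-22) = 12.

12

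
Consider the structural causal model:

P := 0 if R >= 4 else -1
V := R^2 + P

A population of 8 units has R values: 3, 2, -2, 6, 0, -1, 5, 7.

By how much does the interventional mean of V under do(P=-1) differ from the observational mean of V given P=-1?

12.4

Every unit gets P=-1 under the intervention. V values become 8, 3, 3, 35, -1, 0, 24, 48; E[V|do(P=-1)] = 15.
Observing P=-1 restricts to units where P's equation naturally yields -1: R ∈ {3, 2, -2, 0, -1}. In that subpopulation V = 8, 3, 3, -1, 0, mean 2.6.
Difference = 15 − 2.6 = 12.4.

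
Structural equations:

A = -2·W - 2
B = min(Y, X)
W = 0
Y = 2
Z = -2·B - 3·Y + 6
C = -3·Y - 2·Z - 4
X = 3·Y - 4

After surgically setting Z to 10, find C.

-30

Intervening sets Z = 10 and removes its equation (Z = -2·B - 3·Y + 6).
C = -3·Y - 2·Z - 4  [with Y=2, Z=10]  = -30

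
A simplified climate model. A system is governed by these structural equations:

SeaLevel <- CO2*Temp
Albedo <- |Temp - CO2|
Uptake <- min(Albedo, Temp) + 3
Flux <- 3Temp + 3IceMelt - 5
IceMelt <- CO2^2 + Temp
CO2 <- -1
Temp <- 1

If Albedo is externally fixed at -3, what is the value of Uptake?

The intervention breaks the incoming arrows to Albedo: Albedo <- |Temp - CO2| no longer applies, and Albedo = -3.
Uptake = min(Albedo, Temp) + 3  [with Albedo=-3, Temp=1]  = 0

0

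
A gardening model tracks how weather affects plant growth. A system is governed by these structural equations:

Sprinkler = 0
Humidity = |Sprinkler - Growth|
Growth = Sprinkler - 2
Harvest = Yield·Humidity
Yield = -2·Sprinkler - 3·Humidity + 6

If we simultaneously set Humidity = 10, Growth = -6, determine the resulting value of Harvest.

-240

Setting Humidity = 10, Growth = -6 by intervention discards those variables' equations.
Yield = -2·Sprinkler - 3·Humidity + 6  [with Sprinkler=0, Humidity=10]  = -24
Harvest = Yield·Humidity  [with Yield=-24, Humidity=10]  = -240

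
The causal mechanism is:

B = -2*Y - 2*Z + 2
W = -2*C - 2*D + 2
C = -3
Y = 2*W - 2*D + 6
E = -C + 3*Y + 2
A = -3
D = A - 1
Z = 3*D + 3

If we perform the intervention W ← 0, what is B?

-8

The intervention breaks the incoming arrows to W: W = -2*C - 2*D + 2 no longer applies, and W = 0.
D = A - 1  [with A=-3]  = -4
Z = 3*D + 3  [with D=-4]  = -9
Y = 2*W - 2*D + 6  [with W=0, D=-4]  = 14
B = -2*Y - 2*Z + 2  [with Y=14, Z=-9]  = -8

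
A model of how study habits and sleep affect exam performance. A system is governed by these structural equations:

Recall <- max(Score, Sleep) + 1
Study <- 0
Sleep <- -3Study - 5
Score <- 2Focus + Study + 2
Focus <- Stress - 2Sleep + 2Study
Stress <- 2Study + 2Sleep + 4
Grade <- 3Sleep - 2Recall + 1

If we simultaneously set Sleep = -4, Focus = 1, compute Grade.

-21

Setting Sleep = -4, Focus = 1 by intervention discards those variables' equations.
Score = 2Focus + Study + 2  [with Focus=1, Study=0]  = 4
Recall = max(Score, Sleep) + 1  [with Score=4, Sleep=-4]  = 5
Grade = 3Sleep - 2Recall + 1  [with Sleep=-4, Recall=5]  = -21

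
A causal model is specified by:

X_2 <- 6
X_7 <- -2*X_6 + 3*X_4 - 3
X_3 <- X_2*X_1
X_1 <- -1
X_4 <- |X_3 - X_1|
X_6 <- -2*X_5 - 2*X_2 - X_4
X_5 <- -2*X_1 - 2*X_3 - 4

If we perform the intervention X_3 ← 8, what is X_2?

Under do(X_3=8), the mechanism X_3 <- X_2*X_1 is discarded; X_3 is fixed at 8.
Since X_2 is not a descendant of the intervened variable, it is unaffected.

6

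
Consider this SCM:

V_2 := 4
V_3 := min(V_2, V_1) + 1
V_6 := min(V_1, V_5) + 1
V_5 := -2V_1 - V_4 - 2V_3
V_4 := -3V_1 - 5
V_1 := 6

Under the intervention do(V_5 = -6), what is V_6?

The intervention breaks the incoming arrows to V_5: V_5 := -2V_1 - V_4 - 2V_3 no longer applies, and V_5 = -6.
V_6 = min(V_1, V_5) + 1  [with V_1=6, V_5=-6]  = -5

-5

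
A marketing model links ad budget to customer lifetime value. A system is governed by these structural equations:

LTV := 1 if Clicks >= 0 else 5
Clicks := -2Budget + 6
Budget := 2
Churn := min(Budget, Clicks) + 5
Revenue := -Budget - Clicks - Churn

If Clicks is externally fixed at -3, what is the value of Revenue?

-1

Under do(Clicks=-3), the mechanism Clicks := -2Budget + 6 is discarded; Clicks is fixed at -3.
Churn = min(Budget, Clicks) + 5  [with Budget=2, Clicks=-3]  = 2
Revenue = -Budget - Clicks - Churn  [with Budget=2, Clicks=-3, Churn=2]  = -1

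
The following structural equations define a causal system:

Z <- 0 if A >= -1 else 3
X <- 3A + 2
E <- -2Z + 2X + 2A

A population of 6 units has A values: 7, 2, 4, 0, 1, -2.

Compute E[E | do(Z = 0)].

20

Under do(Z=0), Z's equation is replaced by Z=0 for every unit. Per-unit E: 60, 20, 36, 4, 12, -12. Mean = 20.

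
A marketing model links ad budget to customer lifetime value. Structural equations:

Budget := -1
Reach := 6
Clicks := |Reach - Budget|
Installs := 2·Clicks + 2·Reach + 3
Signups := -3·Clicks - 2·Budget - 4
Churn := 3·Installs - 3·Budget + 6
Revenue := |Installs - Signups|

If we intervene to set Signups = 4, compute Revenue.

Under do(Signups=4), the mechanism Signups := -3·Clicks - 2·Budget - 4 is discarded; Signups is fixed at 4.
Clicks = |Reach - Budget|  [with Reach=6, Budget=-1]  = 7
Installs = 2·Clicks + 2·Reach + 3  [with Clicks=7, Reach=6]  = 29
Revenue = |Installs - Signups|  [with Installs=29, Signups=4]  = 25

25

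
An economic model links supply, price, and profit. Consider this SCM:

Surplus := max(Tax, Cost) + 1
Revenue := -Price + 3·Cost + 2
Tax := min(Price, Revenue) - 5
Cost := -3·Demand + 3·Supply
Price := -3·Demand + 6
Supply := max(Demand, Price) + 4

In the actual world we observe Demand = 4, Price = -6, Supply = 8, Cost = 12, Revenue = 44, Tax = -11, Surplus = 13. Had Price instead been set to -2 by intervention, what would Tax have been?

Under do(Price=-2), the mechanism Price := -3·Demand + 6 is discarded; Price is fixed at -2.
Supply = max(Demand, Price) + 4  [with Demand=4, Price=-2]  = 8
Cost = -3·Demand + 3·Supply  [with Demand=4, Supply=8]  = 12
Revenue = -Price + 3·Cost + 2  [with Price=-2, Cost=12]  = 40
Tax = min(Price, Revenue) - 5  [with Price=-2, Revenue=40]  = -7

-7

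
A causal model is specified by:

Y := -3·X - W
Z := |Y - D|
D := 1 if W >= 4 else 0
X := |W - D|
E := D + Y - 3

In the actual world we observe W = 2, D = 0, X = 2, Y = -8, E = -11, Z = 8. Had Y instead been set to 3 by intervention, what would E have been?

0

Intervening sets Y = 3 and removes its equation (Y := -3·X - W).
D = 1 if W >= 4 else 0  [with W=2]  = 0
E = D + Y - 3  [with D=0, Y=3]  = 0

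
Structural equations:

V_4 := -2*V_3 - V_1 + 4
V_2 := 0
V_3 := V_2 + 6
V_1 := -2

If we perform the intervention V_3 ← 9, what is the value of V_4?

-12

The intervention breaks the incoming arrows to V_3: V_3 := V_2 + 6 no longer applies, and V_3 = 9.
V_4 = -2*V_3 - V_1 + 4  [with V_3=9, V_1=-2]  = -12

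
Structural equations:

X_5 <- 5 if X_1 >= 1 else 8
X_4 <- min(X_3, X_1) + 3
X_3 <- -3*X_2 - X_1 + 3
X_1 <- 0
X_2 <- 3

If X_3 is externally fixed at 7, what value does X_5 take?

do(X_3=7) replaces the equation X_3 <- -3*X_2 - X_1 + 3 with the constant X_3 = 7.
X_5 is not downstream of the intervention, so its value is determined by the original equations.
X_5 = 5 if X_1 >= 1 else 8  [with X_1=0]  = 8

8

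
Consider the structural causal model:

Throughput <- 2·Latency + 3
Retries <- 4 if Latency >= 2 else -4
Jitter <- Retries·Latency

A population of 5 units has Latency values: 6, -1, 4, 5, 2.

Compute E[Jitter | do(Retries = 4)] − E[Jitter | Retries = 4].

-4.2

Under do(Retries=4), Retries's equation is replaced by Retries=4 for every unit. Per-unit Jitter: 24, -4, 16, 20, 8. Mean = 12.8.
Observing Retries=4 restricts to units where Retries's equation naturally yields 4: Latency ∈ {6, 4, 5, 2}. In that subpopulation Jitter = 24, 16, 20, 8, mean 17.
Difference = 12.8 − 17 = -4.2.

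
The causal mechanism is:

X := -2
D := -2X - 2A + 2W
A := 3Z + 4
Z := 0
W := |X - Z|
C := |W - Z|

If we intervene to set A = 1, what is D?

Intervening sets A = 1 and removes its equation (A := 3Z + 4).
W = |X - Z|  [with X=-2, Z=0]  = 2
D = -2X - 2A + 2W  [with X=-2, A=1, W=2]  = 6

6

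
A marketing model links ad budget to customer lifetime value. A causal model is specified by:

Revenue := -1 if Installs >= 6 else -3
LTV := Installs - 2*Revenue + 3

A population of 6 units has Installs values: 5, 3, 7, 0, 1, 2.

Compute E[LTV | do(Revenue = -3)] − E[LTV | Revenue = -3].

do(Revenue=-3) breaks Revenue's dependence on Installs. With Revenue=-3 fixed, LTV across the units is 14, 12, 16, 9, 10, 11, mean 12.
E[LTV|Revenue=-3] averages over only the 5 units with Revenue=-3 (Installs = 5, 3, 0, 1, 2): LTV = 14, 12, 9, 10, 11, mean 11.2.
Difference = 12 − 11.2 = 0.8.

0.8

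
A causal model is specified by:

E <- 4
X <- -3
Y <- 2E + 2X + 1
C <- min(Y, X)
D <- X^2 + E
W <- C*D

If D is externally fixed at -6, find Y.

3

do(D=-6) replaces the equation D <- X^2 + E with the constant D = -6.
Y is not downstream of the intervention, so its value is determined by the original equations.
Y = 2E + 2X + 1  [with E=4, X=-3]  = 3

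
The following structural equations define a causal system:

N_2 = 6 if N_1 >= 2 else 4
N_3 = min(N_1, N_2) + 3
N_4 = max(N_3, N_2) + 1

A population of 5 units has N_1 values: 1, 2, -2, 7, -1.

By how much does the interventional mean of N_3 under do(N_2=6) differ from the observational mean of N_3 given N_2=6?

Every unit gets N_2=6 under the intervention. N_3 values become 4, 5, 1, 9, 2; E[N_3|do(N_2=6)] = 4.2.
E[N_3|N_2=6] averages over only the 2 units with N_2=6 (N_1 = 2, 7): N_3 = 5, 9, mean 7.
Difference = 4.2 − 7 = -2.8.

-2.8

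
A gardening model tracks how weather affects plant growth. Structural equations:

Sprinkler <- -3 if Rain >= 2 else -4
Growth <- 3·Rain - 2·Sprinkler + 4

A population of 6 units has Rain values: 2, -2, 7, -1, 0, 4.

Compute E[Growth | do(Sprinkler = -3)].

Every unit gets Sprinkler=-3 under the intervention. Growth values become 16, 4, 31, 7, 10, 22; E[Growth|do(Sprinkler=-3)] = 15.

15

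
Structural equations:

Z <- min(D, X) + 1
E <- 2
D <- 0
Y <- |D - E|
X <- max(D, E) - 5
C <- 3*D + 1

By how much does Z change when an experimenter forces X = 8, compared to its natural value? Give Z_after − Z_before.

The intervention breaks the incoming arrows to X: X <- max(D, E) - 5 no longer applies, and X = 8.
Z = min(D, X) + 1  [with D=0, X=8]  = 1
Without intervention: X = max(D, E) - 5  [with D=0, E=2]  = -3; Z = min(D, X) + 1  [with D=0, X=-3]  = -2.
Change = 1 − (-2) = 3.

3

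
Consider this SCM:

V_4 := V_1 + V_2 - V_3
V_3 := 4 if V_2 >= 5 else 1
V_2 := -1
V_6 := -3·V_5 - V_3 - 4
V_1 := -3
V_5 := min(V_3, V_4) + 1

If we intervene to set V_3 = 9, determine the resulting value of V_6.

The intervention breaks the incoming arrows to V_3: V_3 := 4 if V_2 >= 5 else 1 no longer applies, and V_3 = 9.
V_4 = V_1 + V_2 - V_3  [with V_1=-3, V_2=-1, V_3=9]  = -13
V_5 = min(V_3, V_4) + 1  [with V_3=9, V_4=-13]  = -12
V_6 = -3·V_5 - V_3 - 4  [with V_5=-12, V_3=9]  = 23

23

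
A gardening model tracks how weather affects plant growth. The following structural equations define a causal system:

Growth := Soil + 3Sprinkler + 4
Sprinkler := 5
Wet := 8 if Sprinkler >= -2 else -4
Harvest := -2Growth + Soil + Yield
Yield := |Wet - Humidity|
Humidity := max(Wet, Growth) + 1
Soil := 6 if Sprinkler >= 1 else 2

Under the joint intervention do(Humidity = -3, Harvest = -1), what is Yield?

Under do(Humidity = -3, Harvest = -1), each intervened variable's structural equation is replaced by its fixed value.
Wet = 8 if Sprinkler >= -2 else -4  [with Sprinkler=5]  = 8
Yield = |Wet - Humidity|  [with Wet=8, Humidity=-3]  = 11

11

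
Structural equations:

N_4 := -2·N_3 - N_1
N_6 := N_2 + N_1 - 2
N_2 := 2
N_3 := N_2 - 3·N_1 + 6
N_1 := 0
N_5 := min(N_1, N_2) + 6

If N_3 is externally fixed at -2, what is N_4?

4

The intervention breaks the incoming arrows to N_3: N_3 := N_2 - 3·N_1 + 6 no longer applies, and N_3 = -2.
N_4 = -2·N_3 - N_1  [with N_3=-2, N_1=0]  = 4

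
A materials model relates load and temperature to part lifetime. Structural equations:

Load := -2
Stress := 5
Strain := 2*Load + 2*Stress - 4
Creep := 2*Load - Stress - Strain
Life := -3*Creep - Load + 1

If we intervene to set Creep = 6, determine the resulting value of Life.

-15

Intervening sets Creep = 6 and removes its equation (Creep := 2*Load - Stress - Strain).
Life = -3*Creep - Load + 1  [with Creep=6, Load=-2]  = -15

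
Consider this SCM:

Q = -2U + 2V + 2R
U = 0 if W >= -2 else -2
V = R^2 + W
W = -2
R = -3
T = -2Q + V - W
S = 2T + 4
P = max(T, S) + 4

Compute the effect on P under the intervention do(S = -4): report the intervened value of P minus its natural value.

do(S=-4) replaces the equation S = 2T + 4 with the constant S = -4.
V = R^2 + W  [with R=-3, W=-2]  = 7
U = 0 if W >= -2 else -2  [with W=-2]  = 0
Q = -2U + 2V + 2R  [with U=0, V=7, R=-3]  = 8
T = -2Q + V - W  [with Q=8, V=7, W=-2]  = -7
P = max(T, S) + 4  [with T=-7, S=-4]  = 0
Without intervention: V = R^2 + W  [with R=-3, W=-2]  = 7; U = 0 if W >= -2 else -2  [with W=-2]  = 0; Q = -2U + 2V + 2R  [with U=0, V=7, R=-3]  = 8; T = -2Q + V - W  [with Q=8, V=7, W=-2]  = -7; S = 2T + 4  [with T=-7]  = -10; P = max(T, S) + 4  [with T=-7, S=-10]  = -3.
Change = 0 − (-3) = 3.

3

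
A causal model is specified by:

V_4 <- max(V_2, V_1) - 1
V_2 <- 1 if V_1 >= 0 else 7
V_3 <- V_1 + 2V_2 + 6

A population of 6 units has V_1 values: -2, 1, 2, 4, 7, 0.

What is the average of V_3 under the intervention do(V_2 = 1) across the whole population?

10

Under do(V_2=1), V_2's equation is replaced by V_2=1 for every unit. Per-unit V_3: 6, 9, 10, 12, 15, 8. Mean = 10.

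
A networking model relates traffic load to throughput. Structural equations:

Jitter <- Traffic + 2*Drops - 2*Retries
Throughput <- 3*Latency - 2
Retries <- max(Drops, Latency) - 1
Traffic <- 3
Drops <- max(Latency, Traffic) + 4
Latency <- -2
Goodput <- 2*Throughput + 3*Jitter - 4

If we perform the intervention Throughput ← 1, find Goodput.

13

Intervening sets Throughput = 1 and removes its equation (Throughput <- 3*Latency - 2).
Drops = max(Latency, Traffic) + 4  [with Latency=-2, Traffic=3]  = 7
Retries = max(Drops, Latency) - 1  [with Drops=7, Latency=-2]  = 6
Jitter = Traffic + 2*Drops - 2*Retries  [with Traffic=3, Drops=7, Retries=6]  = 5
Goodput = 2*Throughput + 3*Jitter - 4  [with Throughput=1, Jitter=5]  = 13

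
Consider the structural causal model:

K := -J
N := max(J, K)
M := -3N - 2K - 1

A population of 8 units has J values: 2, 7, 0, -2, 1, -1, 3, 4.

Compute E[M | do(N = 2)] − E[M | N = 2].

3.5

Every unit gets N=2 under the intervention. M values become -3, 7, -7, -11, -5, -9, -1, 1; E[M|do(N=2)] = -3.5.
E[M|N=2] averages over only the 2 units with N=2 (J = 2, -2): M = -3, -11, mean -7.
Difference = -3.5 − (-7) = 3.5.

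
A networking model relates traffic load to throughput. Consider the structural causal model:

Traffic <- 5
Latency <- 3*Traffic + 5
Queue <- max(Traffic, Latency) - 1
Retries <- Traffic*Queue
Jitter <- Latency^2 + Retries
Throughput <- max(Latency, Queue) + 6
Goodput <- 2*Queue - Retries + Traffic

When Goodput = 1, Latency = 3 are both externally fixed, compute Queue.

4

Under do(Goodput = 1, Latency = 3), each intervened variable's structural equation is replaced by its fixed value.
Queue = max(Traffic, Latency) - 1  [with Traffic=5, Latency=3]  = 4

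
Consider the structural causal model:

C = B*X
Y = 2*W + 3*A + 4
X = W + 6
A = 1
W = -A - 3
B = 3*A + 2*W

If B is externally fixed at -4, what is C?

-8

The intervention breaks the incoming arrows to B: B = 3*A + 2*W no longer applies, and B = -4.
W = -A - 3  [with A=1]  = -4
X = W + 6  [with W=-4]  = 2
C = B*X  [with B=-4, X=2]  = -8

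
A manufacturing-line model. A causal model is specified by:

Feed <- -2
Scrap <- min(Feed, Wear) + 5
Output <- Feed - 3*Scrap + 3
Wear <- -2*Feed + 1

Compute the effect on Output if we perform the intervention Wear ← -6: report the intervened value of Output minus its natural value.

12

Under do(Wear=-6), the mechanism Wear <- -2*Feed + 1 is discarded; Wear is fixed at -6.
Scrap = min(Feed, Wear) + 5  [with Feed=-2, Wear=-6]  = -1
Output = Feed - 3*Scrap + 3  [with Feed=-2, Scrap=-1]  = 4
Without intervention: Wear = -2*Feed + 1  [with Feed=-2]  = 5; Scrap = min(Feed, Wear) + 5  [with Feed=-2, Wear=5]  = 3; Output = Feed - 3*Scrap + 3  [with Feed=-2, Scrap=3]  = -8.
Change = 4 − (-8) = 12.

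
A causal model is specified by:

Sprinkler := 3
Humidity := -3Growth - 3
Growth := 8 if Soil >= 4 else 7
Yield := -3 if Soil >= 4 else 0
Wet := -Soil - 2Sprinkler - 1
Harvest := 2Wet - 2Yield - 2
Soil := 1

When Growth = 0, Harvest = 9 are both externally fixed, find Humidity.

-3

Setting Growth = 0, Harvest = 9 by intervention discards those variables' equations.
Humidity = -3Growth - 3  [with Growth=0]  = -3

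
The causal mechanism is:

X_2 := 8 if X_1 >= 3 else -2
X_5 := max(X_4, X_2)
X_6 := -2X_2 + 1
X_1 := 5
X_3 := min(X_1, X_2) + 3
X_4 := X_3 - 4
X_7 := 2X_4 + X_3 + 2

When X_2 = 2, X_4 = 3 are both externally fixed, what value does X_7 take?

13

Setting X_2 = 2, X_4 = 3 by intervention discards those variables' equations.
X_3 = min(X_1, X_2) + 3  [with X_1=5, X_2=2]  = 5
X_7 = 2X_4 + X_3 + 2  [with X_4=3, X_3=5]  = 13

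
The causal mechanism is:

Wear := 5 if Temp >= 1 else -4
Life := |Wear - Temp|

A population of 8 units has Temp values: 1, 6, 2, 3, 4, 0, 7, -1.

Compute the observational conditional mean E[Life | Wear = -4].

3.5

Conditioning on Wear=-4 selects the 2 unit(s) with Temp ∈ {0, -1}. Their Life values: 4, 3. Mean = 3.5.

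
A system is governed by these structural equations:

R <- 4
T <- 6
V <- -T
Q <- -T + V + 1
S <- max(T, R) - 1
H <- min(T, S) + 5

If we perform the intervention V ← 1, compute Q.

-4

The intervention breaks the incoming arrows to V: V <- -T no longer applies, and V = 1.
Q = -T + V + 1  [with T=6, V=1]  = -4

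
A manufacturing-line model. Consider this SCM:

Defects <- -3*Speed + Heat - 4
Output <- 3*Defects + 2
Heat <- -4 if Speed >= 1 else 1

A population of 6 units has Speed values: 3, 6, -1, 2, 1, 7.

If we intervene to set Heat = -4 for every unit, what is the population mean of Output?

-49

Every unit gets Heat=-4 under the intervention. Output values become -49, -76, -13, -40, -31, -85; E[Output|do(Heat=-4)] = -49.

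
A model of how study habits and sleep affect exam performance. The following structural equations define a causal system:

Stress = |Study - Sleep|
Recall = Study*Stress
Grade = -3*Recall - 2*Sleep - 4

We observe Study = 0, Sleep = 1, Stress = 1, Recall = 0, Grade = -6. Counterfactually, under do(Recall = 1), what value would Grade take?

-9

Intervening sets Recall = 1 and removes its equation (Recall = Study*Stress).
Grade = -3*Recall - 2*Sleep - 4  [with Recall=1, Sleep=1]  = -9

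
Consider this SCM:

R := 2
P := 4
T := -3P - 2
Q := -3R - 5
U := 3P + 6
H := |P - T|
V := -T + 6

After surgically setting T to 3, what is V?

3

The intervention breaks the incoming arrows to T: T := -3P - 2 no longer applies, and T = 3.
V = -T + 6  [with T=3]  = 3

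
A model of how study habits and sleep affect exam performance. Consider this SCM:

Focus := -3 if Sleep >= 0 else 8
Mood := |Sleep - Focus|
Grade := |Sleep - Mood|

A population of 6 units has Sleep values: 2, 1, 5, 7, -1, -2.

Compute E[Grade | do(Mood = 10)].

The intervention sets Mood=10 in all 6 units regardless of Sleep. Recomputing Grade per unit gives 8, 9, 5, 3, 11, 12; average 8.

8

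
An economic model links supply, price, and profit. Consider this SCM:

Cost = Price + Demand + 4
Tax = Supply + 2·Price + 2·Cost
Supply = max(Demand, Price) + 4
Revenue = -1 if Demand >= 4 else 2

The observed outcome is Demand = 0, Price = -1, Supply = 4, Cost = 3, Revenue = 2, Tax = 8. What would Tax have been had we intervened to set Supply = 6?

10

The intervention breaks the incoming arrows to Supply: Supply = max(Demand, Price) + 4 no longer applies, and Supply = 6.
Cost = Price + Demand + 4  [with Price=-1, Demand=0]  = 3
Tax = Supply + 2·Price + 2·Cost  [with Supply=6, Price=-1, Cost=3]  = 10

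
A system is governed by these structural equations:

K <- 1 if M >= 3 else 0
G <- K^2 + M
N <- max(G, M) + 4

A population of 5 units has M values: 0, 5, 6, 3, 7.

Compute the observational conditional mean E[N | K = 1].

Observing K=1 restricts to units where K's equation naturally yields 1: M ∈ {5, 6, 3, 7}. In that subpopulation N = 10, 11, 8, 12, mean 10.25.

10.25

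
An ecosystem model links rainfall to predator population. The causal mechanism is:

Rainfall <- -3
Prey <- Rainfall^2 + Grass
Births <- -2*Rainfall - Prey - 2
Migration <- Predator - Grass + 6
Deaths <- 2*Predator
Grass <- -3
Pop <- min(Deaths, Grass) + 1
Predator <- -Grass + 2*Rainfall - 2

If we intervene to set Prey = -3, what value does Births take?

7

do(Prey=-3) replaces the equation Prey <- Rainfall^2 + Grass with the constant Prey = -3.
Births = -2*Rainfall - Prey - 2  [with Rainfall=-3, Prey=-3]  = 7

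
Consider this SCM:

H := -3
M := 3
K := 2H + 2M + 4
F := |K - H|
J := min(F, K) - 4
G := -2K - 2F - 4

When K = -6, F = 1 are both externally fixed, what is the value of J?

Setting K = -6, F = 1 by intervention discards those variables' equations.
J = min(F, K) - 4  [with F=1, K=-6]  = -10

-10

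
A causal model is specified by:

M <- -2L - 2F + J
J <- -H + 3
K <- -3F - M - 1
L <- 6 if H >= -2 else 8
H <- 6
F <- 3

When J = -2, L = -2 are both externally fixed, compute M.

The joint intervention fixes J = -2, L = -2, removing each variable's own equation.
M = -2L - 2F + J  [with L=-2, F=3, J=-2]  = -4

-4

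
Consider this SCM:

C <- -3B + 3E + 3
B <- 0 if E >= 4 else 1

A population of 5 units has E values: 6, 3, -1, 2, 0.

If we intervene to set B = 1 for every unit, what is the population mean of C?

6

Every unit gets B=1 under the intervention. C values become 18, 9, -3, 6, 0; E[C|do(B=1)] = 6.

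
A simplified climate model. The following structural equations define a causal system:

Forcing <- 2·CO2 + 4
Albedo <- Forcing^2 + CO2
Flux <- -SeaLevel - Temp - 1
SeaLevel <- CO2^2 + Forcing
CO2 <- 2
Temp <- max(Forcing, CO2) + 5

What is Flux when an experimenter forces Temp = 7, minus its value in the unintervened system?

6

The intervention breaks the incoming arrows to Temp: Temp <- max(Forcing, CO2) + 5 no longer applies, and Temp = 7.
Forcing = 2·CO2 + 4  [with CO2=2]  = 8
SeaLevel = CO2^2 + Forcing  [with CO2=2, Forcing=8]  = 12
Flux = -SeaLevel - Temp - 1  [with SeaLevel=12, Temp=7]  = -20
Without intervention: Forcing = 2·CO2 + 4  [with CO2=2]  = 8; Temp = max(Forcing, CO2) + 5  [with Forcing=8, CO2=2]  = 13; SeaLevel = CO2^2 + Forcing  [with CO2=2, Forcing=8]  = 12; Flux = -SeaLevel - Temp - 1  [with SeaLevel=12, Temp=13]  = -26.
Change = -20 − (-26) = 6.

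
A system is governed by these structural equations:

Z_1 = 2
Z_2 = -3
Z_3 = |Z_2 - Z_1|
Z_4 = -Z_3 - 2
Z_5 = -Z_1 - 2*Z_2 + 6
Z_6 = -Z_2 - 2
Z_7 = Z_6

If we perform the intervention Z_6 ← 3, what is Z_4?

do(Z_6=3) replaces the equation Z_6 = -Z_2 - 2 with the constant Z_6 = 3.
No directed path runs from Z_6 to Z_4, so Z_4 keeps its natural value.
Z_3 = |Z_2 - Z_1|  [with Z_2=-3, Z_1=2]  = 5
Z_4 = -Z_3 - 2  [with Z_3=5]  = -7

-7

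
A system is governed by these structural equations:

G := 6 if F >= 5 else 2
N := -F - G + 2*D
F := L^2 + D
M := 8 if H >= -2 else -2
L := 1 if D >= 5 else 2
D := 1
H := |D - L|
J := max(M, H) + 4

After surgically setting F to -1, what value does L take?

2

The intervention breaks the incoming arrows to F: F := L^2 + D no longer applies, and F = -1.
Since L is not a descendant of the intervened variable, it is unaffected.
L = 1 if D >= 5 else 2  [with D=1]  = 2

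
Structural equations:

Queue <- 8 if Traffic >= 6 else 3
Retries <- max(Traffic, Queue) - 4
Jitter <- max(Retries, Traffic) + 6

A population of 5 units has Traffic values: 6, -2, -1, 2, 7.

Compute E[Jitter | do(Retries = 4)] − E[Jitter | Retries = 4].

The intervention sets Retries=4 in all 5 units regardless of Traffic. Recomputing Jitter per unit gives 12, 10, 10, 10, 13; average 11.
Conditioning on Retries=4 selects the 2 unit(s) with Traffic ∈ {6, 7}. Their Jitter values: 12, 13. Mean = 12.5.
Difference = 11 − 12.5 = -1.5.

-1.5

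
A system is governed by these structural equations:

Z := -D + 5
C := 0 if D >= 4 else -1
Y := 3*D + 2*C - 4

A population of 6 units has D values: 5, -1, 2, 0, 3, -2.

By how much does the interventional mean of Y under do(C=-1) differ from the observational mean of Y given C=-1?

2.3

The intervention sets C=-1 in all 6 units regardless of D. Recomputing Y per unit gives 9, -9, 0, -6, 3, -12; average -2.5.
E[Y|C=-1] averages over only the 5 units with C=-1 (D = -1, 2, 0, 3, -2): Y = -9, 0, -6, 3, -12, mean -4.8.
Difference = -2.5 − (-4.8) = 2.3.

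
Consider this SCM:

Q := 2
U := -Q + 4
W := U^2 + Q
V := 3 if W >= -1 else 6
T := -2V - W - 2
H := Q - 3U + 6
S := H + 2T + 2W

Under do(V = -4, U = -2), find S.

Under do(V = -4, U = -2), each intervened variable's structural equation is replaced by its fixed value.
W = U^2 + Q  [with U=-2, Q=2]  = 6
T = -2V - W - 2  [with V=-4, W=6]  = 0
H = Q - 3U + 6  [with Q=2, U=-2]  = 14
S = H + 2T + 2W  [with H=14, T=0, W=6]  = 26

26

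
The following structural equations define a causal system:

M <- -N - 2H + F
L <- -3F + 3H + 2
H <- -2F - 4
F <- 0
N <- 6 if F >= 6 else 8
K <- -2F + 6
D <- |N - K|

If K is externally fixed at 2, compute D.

6

The intervention breaks the incoming arrows to K: K <- -2F + 6 no longer applies, and K = 2.
N = 6 if F >= 6 else 8  [with F=0]  = 8
D = |N - K|  [with N=8, K=2]  = 6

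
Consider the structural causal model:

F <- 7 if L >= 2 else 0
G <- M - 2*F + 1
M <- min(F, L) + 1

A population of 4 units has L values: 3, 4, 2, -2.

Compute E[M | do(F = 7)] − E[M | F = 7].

Every unit gets F=7 under the intervention. M values become 4, 5, 3, -1; E[M|do(F=7)] = 2.75.
E[M|F=7] averages over only the 3 units with F=7 (L = 3, 4, 2): M = 4, 5, 3, mean 4.
Difference = 2.75 − 4 = -1.25.

-1.25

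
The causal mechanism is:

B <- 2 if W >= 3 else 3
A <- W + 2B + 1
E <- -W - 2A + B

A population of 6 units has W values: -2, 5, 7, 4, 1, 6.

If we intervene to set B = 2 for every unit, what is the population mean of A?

8.5

do(B=2) breaks B's dependence on W. With B=2 fixed, A across the units is 3, 10, 12, 9, 6, 11, mean 8.5.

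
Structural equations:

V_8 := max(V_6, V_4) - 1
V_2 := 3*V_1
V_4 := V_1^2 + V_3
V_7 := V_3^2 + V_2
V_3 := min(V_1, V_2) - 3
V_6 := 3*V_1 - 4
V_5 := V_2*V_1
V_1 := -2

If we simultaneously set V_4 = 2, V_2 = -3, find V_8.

The joint intervention fixes V_4 = 2, V_2 = -3, removing each variable's own equation.
V_6 = 3*V_1 - 4  [with V_1=-2]  = -10
V_8 = max(V_6, V_4) - 1  [with V_6=-10, V_4=2]  = 1

1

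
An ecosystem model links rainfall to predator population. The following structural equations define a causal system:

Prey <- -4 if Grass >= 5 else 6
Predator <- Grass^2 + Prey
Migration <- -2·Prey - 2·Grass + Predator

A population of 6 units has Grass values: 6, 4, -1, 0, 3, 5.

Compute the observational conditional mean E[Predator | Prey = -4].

26.5

Observing Prey=-4 restricts to units where Prey's equation naturally yields -4: Grass ∈ {6, 5}. In that subpopulation Predator = 32, 21, mean 26.5.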